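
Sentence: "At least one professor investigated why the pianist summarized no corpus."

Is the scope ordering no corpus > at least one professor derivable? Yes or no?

*no corpus* sits inside the embedded question *why the pianist summarized no corpus*.
Embedded wh-clauses are opaque for QR, so the quantifier stays inside the question.
*no corpus* is confined to the island and cannot take scope over *at least one professor*.
(Only the surface reading survives: one fixed professor with respect to all the relevant corpora.)

No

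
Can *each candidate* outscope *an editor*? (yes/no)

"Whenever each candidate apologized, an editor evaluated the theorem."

*each candidate* sits inside the adjunct clause *whenever each candidate apologized*.
Adverbial clauses are not L-marked, so they are barriers for QR — the quantifier cannot escape the adjunct.
So the wide-scope reading for *each candidate* is blocked.

No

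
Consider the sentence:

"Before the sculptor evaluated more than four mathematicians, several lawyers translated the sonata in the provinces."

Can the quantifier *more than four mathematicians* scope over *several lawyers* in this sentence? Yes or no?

The target quantifier *more than four mathematicians* is part of the adjunct clause *before the sculptor evaluated more than four mathematicians*.
Adjuncts are opaque for quantifier raising; a quantifier in an adjunct stays inside it.
The ordering *more than four mathematicians* > *several lawyers* is therefore underivable.

No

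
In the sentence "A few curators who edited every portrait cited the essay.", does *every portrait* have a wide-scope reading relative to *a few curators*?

No

The DP *every portrait* is contained in the relative clause *who edited every portrait*.
The relative clause forms an island for QR, so the quantifier is confined to the head noun's restrictor.
*every portrait* is confined to the island and cannot take scope over *a few curators*.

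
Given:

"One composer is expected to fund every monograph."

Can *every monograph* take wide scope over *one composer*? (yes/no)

*every monograph* is inside a raising infinitive, which is transparent to QR (no CP barrier), so it behaves as a matrix argument.
Nothing blocks QR of the lower DP to a position above the higher one, so inverse scope is available.

Yes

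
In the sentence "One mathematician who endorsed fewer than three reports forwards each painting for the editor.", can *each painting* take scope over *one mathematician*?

Yes

Although the sentence contains a relative clause (*who endorsed fewer than three reports*), *each painting* is outside it, in the matrix VP.
Since no island is crossed, the inverse ordering is licensed alongside surface scope.
So *each painting* > *one mathematician* is among the available readings.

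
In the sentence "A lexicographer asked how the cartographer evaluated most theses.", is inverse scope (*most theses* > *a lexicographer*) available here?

No

The target quantifier *most theses* is part of the embedded question *how the cartographer evaluated most theses*.
QR across an interrogative CP boundary is ruled out as a wh-island violation.
*most theses* > *a lexicographer* would require crossing that boundary, which is illicit.
(Only the surface reading survives: one fixed lexicographer with respect to all the relevant theses.)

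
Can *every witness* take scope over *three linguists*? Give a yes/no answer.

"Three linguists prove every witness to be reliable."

ECM infinitives lack a CP barrier, so *every witness* can QR over the matrix subject *three linguists*.
Ordinary QR to a clause-peripheral position gives the wide-scope LF for the lower DP.

Yes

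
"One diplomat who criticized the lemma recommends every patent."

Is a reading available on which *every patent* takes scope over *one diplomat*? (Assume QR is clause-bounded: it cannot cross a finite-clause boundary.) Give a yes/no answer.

The RC *who criticized the lemma* is an island, but *every patent* is not inside it — it is the matrix object, a clausemate of *one diplomat*.
No island intervenes, so both surface and inverse scope are derivable.
Both orderings are possible: *one diplomat* > *every patent* and *every patent* > *one diplomat*.

Yes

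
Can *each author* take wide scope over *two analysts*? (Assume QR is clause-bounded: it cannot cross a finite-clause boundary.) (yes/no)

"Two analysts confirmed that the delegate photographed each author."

No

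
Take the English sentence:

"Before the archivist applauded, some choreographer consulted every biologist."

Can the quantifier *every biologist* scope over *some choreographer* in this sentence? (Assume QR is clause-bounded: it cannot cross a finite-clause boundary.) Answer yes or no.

Yes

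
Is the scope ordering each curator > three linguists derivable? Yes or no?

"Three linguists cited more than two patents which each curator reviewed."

No

The target quantifier *each curator* is part of the relative clause *which each curator reviewed* modifying *more than two patents*.
The relative clause forms an island for QR, so the quantifier is confined to the head noun's restrictor.
*each curator* is confined to the island and cannot take scope over *three linguists*.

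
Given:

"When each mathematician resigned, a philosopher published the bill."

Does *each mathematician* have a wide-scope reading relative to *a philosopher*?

*each mathematician* sits inside the adjunct clause *when each mathematician resigned*.
Adjunct clauses are scope islands: a quantifier inside an adjunct cannot raise into the matrix clause.
The ordering *each mathematician* > *a philosopher* is therefore underivable.

No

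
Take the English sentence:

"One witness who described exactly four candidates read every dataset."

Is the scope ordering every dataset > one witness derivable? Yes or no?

*every dataset* sits in the matrix clause, not in the relative clause on *one witness*.
Nothing blocks QR of the lower DP to a position above the higher one, so inverse scope is available.
Both orderings are possible: *one witness* > *every dataset* and *every dataset* > *one witness*.

Yes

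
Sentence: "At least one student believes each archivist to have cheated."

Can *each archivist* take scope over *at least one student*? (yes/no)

Yes

*each archivist* is the subject of an ECM infinitive — the infinitival complement of an ECM verb is not a scope island, so *each archivist* can raise into the matrix clause.
Since no island is crossed, the inverse ordering is licensed alongside surface scope.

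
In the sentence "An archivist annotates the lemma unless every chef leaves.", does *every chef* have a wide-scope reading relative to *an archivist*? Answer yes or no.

*every chef* is embedded in the adjunct clause *unless every chef leaves*.
The adjunct-island constraint bars QR out of an adverbial clause.
So *every chef* cannot raise to a position above *an archivist*.
(Only the surface reading survives: one fixed archivist with respect to all the relevant chefs.)

No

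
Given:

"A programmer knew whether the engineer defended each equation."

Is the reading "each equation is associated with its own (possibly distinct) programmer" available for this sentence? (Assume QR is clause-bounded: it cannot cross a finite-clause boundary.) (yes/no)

No

That reading corresponds to *each equation* > *a programmer*.
Structurally, *each equation* is inside the embedded question *whether the engineer defended each equation*.
An indirect question is a wh-island; the filled [Spec,CP] blocks QR across the CP edge.
There is no licit LF on which *each equation* c-commands *a programmer*.
(Only the surface reading survives: one fixed programmer with respect to all the relevant equations.)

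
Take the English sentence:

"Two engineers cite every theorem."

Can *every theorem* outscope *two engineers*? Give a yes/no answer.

Both DPs are arguments of the same predicate; there is no clause or island boundary between them.
Ordinary QR to a clause-peripheral position gives the wide-scope LF for the lower DP.
Both orderings are possible: *two engineers* > *every theorem* and *every theorem* > *two engineers*.

Yes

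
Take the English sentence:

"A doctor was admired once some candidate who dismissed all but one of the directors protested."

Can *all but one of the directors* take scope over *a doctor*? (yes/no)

No

Structurally, *all but one of the directors* is inside the relative clause *who dismissed all but one of the directors*, which is itself inside the adjunct *once some candidate who dismissed all but one of the directors protested*.
Both the relative clause and the enclosing adjunct are scope islands; QR cannot cross either.
So *all but one of the directors* cannot raise high enough to outscope *a doctor*; only the surface ordering *a doctor* > *all but one of the directors* is available.
(Only the surface reading survives: one fixed doctor with respect to all the relevant directors.)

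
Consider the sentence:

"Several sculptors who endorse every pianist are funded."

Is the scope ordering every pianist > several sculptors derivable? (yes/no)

No

The DP *every pianist* is contained in the relative clause *who endorse every pianist*.
Relative clauses are scope islands: a quantifier cannot QR out of a relative clause to take scope in the matrix clause.
So *every pianist* cannot raise to a position above *several sculptors*.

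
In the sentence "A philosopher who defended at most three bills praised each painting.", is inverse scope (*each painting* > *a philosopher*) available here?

*each painting* is a matrix argument; only *a philosopher* is modified by the relative clause *who defended at most three bills*, so the RC island is irrelevant to the target quantifier.
Since no island is crossed, the inverse ordering is licensed alongside surface scope.
Both orderings are possible: *a philosopher* > *each painting* and *each painting* > *a philosopher*.

Yes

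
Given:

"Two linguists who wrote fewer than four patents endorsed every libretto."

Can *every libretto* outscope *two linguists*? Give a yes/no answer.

Yes

*every libretto* sits in the matrix clause, not in the relative clause on *two linguists*.
Since no island is crossed, the inverse ordering is licensed alongside surface scope.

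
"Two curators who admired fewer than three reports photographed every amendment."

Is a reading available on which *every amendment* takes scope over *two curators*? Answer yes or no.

The relative clause *who admired fewer than three reports* modifies *two curators*, but *every amendment* is not inside that relative clause — it is an argument of the matrix verb.
Since no island is crossed, the inverse ordering is licensed alongside surface scope.

Yes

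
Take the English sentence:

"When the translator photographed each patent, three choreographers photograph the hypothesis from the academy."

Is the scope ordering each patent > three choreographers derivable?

No

*each patent* is embedded in the adjunct clause *when the translator photographed each patent*.
The adjunct-island constraint bars QR out of an adverbial clause.
So the wide-scope reading for *each patent* is blocked.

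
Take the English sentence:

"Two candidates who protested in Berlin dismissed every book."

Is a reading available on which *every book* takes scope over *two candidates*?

Yes

Although the sentence contains a relative clause (*who protested in Berlin*), *every book* is outside it, in the matrix VP.
Clause-internal QR can adjoin the lower DP above the subject, yielding the inverse reading.
The sentence is scopally ambiguous between *two candidates* > *every book* and *every book* > *two candidates*.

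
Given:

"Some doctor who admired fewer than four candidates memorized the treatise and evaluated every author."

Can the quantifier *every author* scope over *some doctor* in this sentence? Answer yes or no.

No

Structurally, *every author* is inside one conjunct of the coordinate structure (*evaluated every author*).
Coordinate structures are islands for non-across-the-board movement, QR included.
There is no licit LF on which *every author* c-commands *some doctor*.
(Only the surface reading survives: one fixed doctor with respect to all the relevant authors.)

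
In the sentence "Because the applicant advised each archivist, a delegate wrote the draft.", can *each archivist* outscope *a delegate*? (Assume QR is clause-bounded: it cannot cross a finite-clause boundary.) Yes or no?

*each archivist* sits inside the adjunct clause *because the applicant advised each archivist*.
Since the clause is an adjunct (not a complement), the Adjunct Condition blocks QR across its edge.
The ordering *each archivist* > *a delegate* is therefore underivable.

No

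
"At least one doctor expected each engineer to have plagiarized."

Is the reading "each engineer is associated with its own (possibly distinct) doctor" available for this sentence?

Yes

This is the *each engineer* > *at least one doctor* reading.
ECM infinitives lack a CP barrier, so *each engineer* can QR over the matrix subject *at least one doctor*.
No island intervenes, so both surface and inverse scope are derivable.
Both orderings are possible: *at least one doctor* > *each engineer* and *each engineer* > *at least one doctor*.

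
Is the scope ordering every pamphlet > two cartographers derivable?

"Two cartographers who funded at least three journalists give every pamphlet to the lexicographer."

The relative clause *who funded at least three journalists* modifies *two cartographers*, but *every pamphlet* is not inside that relative clause — it is an argument of the matrix verb.
Clause-internal QR can adjoin the lower DP above the subject, yielding the inverse reading.
Both orderings are possible: *two cartographers* > *every pamphlet* and *every pamphlet* > *two cartographers*.

Yes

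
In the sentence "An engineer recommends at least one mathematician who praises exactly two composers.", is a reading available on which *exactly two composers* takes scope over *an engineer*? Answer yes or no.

Structurally, *exactly two composers* is inside the relative clause *who praises exactly two composers* modifying *at least one mathematician*.
Relative clauses block scope extraction: QR cannot target a position outside the modified NP.
Hence only narrow scope for *exactly two composers* (under *an engineer*) survives.

No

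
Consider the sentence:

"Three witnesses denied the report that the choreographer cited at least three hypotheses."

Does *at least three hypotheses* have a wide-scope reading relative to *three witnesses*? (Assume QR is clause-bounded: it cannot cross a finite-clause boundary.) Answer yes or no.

Structurally, *at least three hypotheses* is inside the complex NP *the report that the choreographer cited at least three hypotheses*.
The Complex NP Constraint bars QR out of the complement clause of a noun.
So *at least three hypotheses* cannot raise high enough to outscope *three witnesses*; only the surface ordering *three witnesses* > *at least three hypotheses* is available.

No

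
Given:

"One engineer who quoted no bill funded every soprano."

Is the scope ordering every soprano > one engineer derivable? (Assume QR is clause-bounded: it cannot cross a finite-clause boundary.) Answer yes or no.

*every soprano* is a matrix argument; only *one engineer* is modified by the relative clause *who quoted no bill*, so the RC island is irrelevant to the target quantifier.
Ordinary QR to a clause-peripheral position gives the wide-scope LF for the lower DP.

Yes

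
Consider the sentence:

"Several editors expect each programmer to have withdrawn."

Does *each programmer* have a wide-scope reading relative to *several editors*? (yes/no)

*each programmer* is the subject of an ECM infinitive — the infinitival complement of an ECM verb is not a scope island, so *each programmer* can raise into the matrix clause.
No island intervenes, so both surface and inverse scope are derivable.

Yes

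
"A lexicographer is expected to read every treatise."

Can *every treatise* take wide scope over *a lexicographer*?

The matrix predicate is a raising verb, whose infinitival complement is not a scope island — *every treatise* can QR into the matrix clause.
Nothing blocks QR of the lower DP to a position above the higher one, so inverse scope is available.

Yes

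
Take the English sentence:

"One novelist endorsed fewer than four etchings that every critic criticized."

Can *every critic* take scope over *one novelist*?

No

The DP *every critic* is contained in the relative clause *that every critic criticized* modifying *fewer than four etchings*.
QR out of a relative clause is ruled out by the relative-clause island constraint.
There is no licit LF on which *every critic* c-commands *one novelist*.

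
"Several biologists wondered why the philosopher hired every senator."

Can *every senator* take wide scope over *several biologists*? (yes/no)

The target quantifier *every senator* is part of the embedded question *why the philosopher hired every senator*.
Embedded wh-clauses are opaque for QR, so the quantifier stays inside the question.
Hence only narrow scope for *every senator* (under *several biologists*) survives.

No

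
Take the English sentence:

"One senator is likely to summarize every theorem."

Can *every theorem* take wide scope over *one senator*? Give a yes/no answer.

The matrix predicate is a raising verb, whose infinitival complement is not a scope island — *every theorem* can QR into the matrix clause.
QR within a single clause is free, so the lower quantifier may take scope over the higher one.
Both orderings are possible: *one senator* > *every theorem* and *every theorem* > *one senator*.

Yes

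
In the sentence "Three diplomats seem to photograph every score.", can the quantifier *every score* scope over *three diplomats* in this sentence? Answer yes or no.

Infinitival complements of raising predicates do not block QR; *every score* and *three diplomats* are effectively clausemates.
Ordinary QR to a clause-peripheral position gives the wide-scope LF for the lower DP.

Yes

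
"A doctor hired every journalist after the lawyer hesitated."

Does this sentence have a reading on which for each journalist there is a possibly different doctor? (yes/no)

Yes

That reading corresponds to *every journalist* > *a doctor*.
*every journalist* is a matrix argument; the adjunct is an island but the target quantifier is outside it.
QR within a single clause is free, so the lower quantifier may take scope over the higher one.
Both orderings are possible: *a doctor* > *every journalist* and *every journalist* > *a doctor*.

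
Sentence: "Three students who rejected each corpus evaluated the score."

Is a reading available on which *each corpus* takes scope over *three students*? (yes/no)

No

*each corpus* occurs within the relative clause *who rejected each corpus*.
Relative clauses are scope islands: a quantifier cannot QR out of a relative clause to take scope in the matrix clause.
So *each corpus* cannot raise to a position above *three students*.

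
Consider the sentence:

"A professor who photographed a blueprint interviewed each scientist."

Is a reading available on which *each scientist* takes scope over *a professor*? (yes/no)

Yes

The relative clause *who photographed a blueprint* modifies *a professor*, but *each scientist* is not inside that relative clause — it is an argument of the matrix verb.
Nothing blocks QR of the lower DP to a position above the higher one, so inverse scope is available.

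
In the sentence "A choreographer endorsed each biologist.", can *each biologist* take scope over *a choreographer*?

*each biologist* is the matrix object and *a choreographer* the matrix subject; the two are clausemates.
No island intervenes, so both surface and inverse scope are derivable.

Yes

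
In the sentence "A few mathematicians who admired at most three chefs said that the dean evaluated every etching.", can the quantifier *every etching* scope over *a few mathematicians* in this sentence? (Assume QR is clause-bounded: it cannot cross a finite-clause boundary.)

*every etching* is embedded in the finite complement clause *that the dean evaluated every etching*.
With QR restricted to its own tensed clause, the embedded quantifier cannot reach a matrix scope position.
So *every etching* cannot raise to a position above *a few mathematicians*.

No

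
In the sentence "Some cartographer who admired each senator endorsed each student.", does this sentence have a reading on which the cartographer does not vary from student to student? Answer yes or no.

Yes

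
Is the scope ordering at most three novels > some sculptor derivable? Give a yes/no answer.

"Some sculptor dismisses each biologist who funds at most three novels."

No

Structurally, *at most three novels* is inside the relative clause *who funds at most three novels* modifying *each biologist*.
Relative clauses block scope extraction: QR cannot target a position outside the modified NP.
Hence only narrow scope for *at most three novels* (under *some sculptor*) survives.
(Only the surface reading survives: one fixed sculptor with respect to all the relevant novels.)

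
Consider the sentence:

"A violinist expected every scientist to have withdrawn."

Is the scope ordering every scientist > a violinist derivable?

Yes

The ECM infinitive is scope-transparent — *every scientist* is free to raise above *a violinist*.
No island intervenes, so both surface and inverse scope are derivable.
The sentence is scopally ambiguous between *a violinist* > *every scientist* and *every scientist* > *a violinist*.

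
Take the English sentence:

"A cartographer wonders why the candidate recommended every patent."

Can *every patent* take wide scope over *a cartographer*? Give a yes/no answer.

No

*every patent* occurs within the embedded question *why the candidate recommended every patent*.
Embedded wh-clauses are opaque for QR, so the quantifier stays inside the question.
So *every patent* cannot raise to a position above *a cartographer*.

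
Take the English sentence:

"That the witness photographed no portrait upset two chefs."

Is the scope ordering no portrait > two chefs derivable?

No

The target quantifier *no portrait* is part of the sentential subject *that the witness photographed no portrait*.
The subject-island constraint blocks QR out of a clausal subject.
So *no portrait* cannot raise to a position above *two chefs*.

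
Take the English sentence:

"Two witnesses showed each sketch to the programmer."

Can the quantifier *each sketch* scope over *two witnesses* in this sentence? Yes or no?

Yes

*each sketch* and *two witnesses* are in the same minimal clause.
Nothing blocks QR of the lower DP to a position above the higher one, so inverse scope is available.
Both orderings are possible: *two witnesses* > *each sketch* and *each sketch* > *two witnesses*.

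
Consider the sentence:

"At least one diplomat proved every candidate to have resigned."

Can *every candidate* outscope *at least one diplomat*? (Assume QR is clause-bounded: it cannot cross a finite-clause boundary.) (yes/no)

Yes

*every candidate* is the subject of an ECM infinitive — the infinitival complement of an ECM verb is not a scope island, so *every candidate* can raise into the matrix clause.
QR within a single clause is free, so the lower quantifier may take scope over the higher one.
So *every candidate* > *at least one diplomat* is among the available readings.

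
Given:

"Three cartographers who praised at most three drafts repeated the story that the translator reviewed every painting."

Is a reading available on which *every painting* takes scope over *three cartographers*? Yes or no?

No

*every painting* sits inside the complex NP *the story that the translator reviewed every painting*.
A that-clause complement to a noun is an island; QR cannot cross the NP boundary.
There is no licit LF on which *every painting* c-commands *three cartographers*.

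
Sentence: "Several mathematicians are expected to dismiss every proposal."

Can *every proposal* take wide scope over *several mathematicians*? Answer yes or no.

*every proposal* is inside a raising infinitive, which is transparent to QR (no CP barrier), so it behaves as a matrix argument.
Ordinary QR to a clause-peripheral position gives the wide-scope LF for the lower DP.
The sentence is scopally ambiguous between *several mathematicians* > *every proposal* and *every proposal* > *several mathematicians*.

Yes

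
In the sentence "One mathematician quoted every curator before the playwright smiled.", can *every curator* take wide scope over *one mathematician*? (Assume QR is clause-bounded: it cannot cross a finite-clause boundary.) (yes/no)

Neither queried DP is inside the adjunct, so the adjunct-island constraint does not apply.
No island intervenes, so both surface and inverse scope are derivable.

Yes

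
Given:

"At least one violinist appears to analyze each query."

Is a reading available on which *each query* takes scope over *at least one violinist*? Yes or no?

Yes

Infinitival complements of raising predicates do not block QR; *each query* and *at least one violinist* are effectively clausemates.
With no island boundary between them, the object can take inverse scope over the subject via ordinary QR within the clause.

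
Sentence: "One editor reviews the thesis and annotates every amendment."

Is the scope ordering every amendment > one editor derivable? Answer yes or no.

The DP *every amendment* is contained in one conjunct of the coordinate structure (*annotates every amendment*).
Coordinate structures are islands for non-across-the-board movement, QR included.
There is no licit LF on which *every amendment* c-commands *one editor*.
(Only the surface reading survives: one fixed editor with respect to all the relevant amendments.)

No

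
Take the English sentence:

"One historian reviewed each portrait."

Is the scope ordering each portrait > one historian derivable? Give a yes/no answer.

Both DPs are arguments of the same predicate; there is no clause or island boundary between them.
QR within a single clause is free, so the lower quantifier may take scope over the higher one.

Yes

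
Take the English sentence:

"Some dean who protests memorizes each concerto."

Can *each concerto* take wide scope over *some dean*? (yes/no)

The RC *who protests* is an island, but *each concerto* is not inside it — it is the matrix object, a clausemate of *some dean*.
No island intervenes, so both surface and inverse scope are derivable.

Yes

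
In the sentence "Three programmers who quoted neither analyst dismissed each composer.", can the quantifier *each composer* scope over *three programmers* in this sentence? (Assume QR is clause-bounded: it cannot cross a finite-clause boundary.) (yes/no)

Although the sentence contains a relative clause (*who quoted neither analyst*), *each composer* is outside it, in the matrix VP.
QR within a single clause is free, so the lower quantifier may take scope over the higher one.
Both orderings are possible: *three programmers* > *each composer* and *each composer* > *three programmers*.

Yes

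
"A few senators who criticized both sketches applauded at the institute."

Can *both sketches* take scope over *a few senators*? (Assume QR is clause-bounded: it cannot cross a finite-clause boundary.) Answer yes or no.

No

The DP *both sketches* is contained in the relative clause *who criticized both sketches*.
A relative clause is a scope island — quantifier raising cannot cross its boundary.
Hence only narrow scope for *both sketches* (under *a few senators*) survives.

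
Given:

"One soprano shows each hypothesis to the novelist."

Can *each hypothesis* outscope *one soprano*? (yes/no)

Yes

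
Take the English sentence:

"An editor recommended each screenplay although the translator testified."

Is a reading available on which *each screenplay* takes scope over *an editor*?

Yes

Although there is an adjunct clause, *each screenplay* is in the main clause, not inside the adjunct.
No island intervenes, so both surface and inverse scope are derivable.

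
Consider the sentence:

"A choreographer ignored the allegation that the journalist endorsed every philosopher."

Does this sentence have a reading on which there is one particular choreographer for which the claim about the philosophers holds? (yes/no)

The described interpretation is the *a choreographer* > *every philosopher* scoping.
Nothing needs to raise for *a choreographer* > *every philosopher*, so no island constraint is at stake.

Yes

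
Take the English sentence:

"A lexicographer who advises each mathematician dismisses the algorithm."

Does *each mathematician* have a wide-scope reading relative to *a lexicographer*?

No

*each mathematician* sits inside the relative clause *who advises each mathematician*.
The relative clause forms an island for QR, so the quantifier is confined to the head noun's restrictor.
So *each mathematician* cannot raise to a position above *a lexicographer*.
(Only the surface reading survives: one fixed lexicographer with respect to all the relevant mathematicians.)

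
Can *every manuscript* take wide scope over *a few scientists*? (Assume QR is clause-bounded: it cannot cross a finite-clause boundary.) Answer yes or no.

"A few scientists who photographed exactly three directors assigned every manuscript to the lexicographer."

Yes

The relative clause *who photographed exactly three directors* modifies *a few scientists*, but *every manuscript* is not inside that relative clause — it is an argument of the matrix verb.
No island intervenes, so both surface and inverse scope are derivable.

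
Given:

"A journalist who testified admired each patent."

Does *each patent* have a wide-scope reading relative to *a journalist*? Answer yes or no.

The RC *who testified* is an island, but *each patent* is not inside it — it is the matrix object, a clausemate of *a journalist*.
With no island boundary between them, the object can take inverse scope over the subject via ordinary QR within the clause.

Yes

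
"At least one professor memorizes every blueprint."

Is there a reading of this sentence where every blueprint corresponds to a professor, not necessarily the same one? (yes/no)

Yes

This is the *every blueprint* > *at least one professor* reading.
Both DPs are arguments of the same predicate; there is no clause or island boundary between them.
Nothing blocks QR of the lower DP to a position above the higher one, so inverse scope is available.
The sentence is scopally ambiguous between *at least one professor* > *every blueprint* and *every blueprint* > *at least one professor*.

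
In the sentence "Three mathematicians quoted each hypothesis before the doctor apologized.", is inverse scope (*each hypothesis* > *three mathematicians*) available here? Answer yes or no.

Yes

Neither queried DP is inside the adjunct, so the adjunct-island constraint does not apply.
Ordinary QR to a clause-peripheral position gives the wide-scope LF for the lower DP.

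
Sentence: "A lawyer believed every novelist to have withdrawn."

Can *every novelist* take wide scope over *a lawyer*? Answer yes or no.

*every novelist* is an ECM subject; ECM complements are not islands, and the embedded quantifier may take matrix scope.
Ordinary QR to a clause-peripheral position gives the wide-scope LF for the lower DP.

Yes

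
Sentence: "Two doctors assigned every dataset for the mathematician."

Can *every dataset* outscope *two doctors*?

Yes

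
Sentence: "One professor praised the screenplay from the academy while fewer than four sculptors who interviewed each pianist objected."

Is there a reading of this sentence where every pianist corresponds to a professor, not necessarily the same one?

This is the *each pianist* > *one professor* reading.
*each pianist* sits inside the relative clause *who interviewed each pianist*, which is itself inside the adjunct *while fewer than four sculptors who interviewed each pianist objected*.
The quantifier would have to escape first the RC and then the adjunct — two independent island violations.
*each pianist* > *one professor* would require crossing that boundary, which is illicit.

No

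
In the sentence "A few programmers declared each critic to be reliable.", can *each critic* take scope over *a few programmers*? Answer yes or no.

Yes

The ECM infinitive is scope-transparent — *each critic* is free to raise above *a few programmers*.
QR within a single clause is free, so the lower quantifier may take scope over the higher one.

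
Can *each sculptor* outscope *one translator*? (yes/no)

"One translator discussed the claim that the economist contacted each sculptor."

Structurally, *each sculptor* is inside the complex NP *the claim that the economist contacted each sculptor*.
Noun-complement clauses are scope islands (the Complex NP Constraint): a quantifier inside one cannot scope into the matrix.
The inverse ordering *each sculptor* > *one translator* is therefore underivable.

No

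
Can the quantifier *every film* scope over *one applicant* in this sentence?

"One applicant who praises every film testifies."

No

The target quantifier *every film* is part of the relative clause *who praises every film*.
Quantifiers inside a relative clause are trapped there; the RC boundary blocks QR.
So *every film* cannot raise high enough to outscope *one applicant*; only the surface ordering *one applicant* > *every film* is available.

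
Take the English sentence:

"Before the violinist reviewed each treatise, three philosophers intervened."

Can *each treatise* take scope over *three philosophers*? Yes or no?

The target quantifier *each treatise* is part of the adjunct clause *before the violinist reviewed each treatise*.
Since the clause is an adjunct (not a complement), the Adjunct Condition blocks QR across its edge.
So *each treatise* cannot raise to a position above *three philosophers*.

No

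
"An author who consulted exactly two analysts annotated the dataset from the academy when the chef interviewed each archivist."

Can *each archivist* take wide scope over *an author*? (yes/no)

No

The DP *each archivist* is contained in the adjunct clause *when the chef interviewed each archivist*.
Since the clause is an adjunct (not a complement), the Adjunct Condition blocks QR across its edge.
There is no licit LF on which *each archivist* c-commands *an author*.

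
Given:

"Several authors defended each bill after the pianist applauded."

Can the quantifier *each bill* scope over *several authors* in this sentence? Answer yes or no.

Yes

The adjunct island is irrelevant here — *each bill* and *several authors* are both in the matrix clause.
QR within a single clause is free, so the lower quantifier may take scope over the higher one.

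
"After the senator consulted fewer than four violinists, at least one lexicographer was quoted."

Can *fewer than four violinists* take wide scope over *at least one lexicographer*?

*fewer than four violinists* occurs within the adjunct clause *after the senator consulted fewer than four violinists*.
Adverbial clauses are not L-marked, so they are barriers for QR — the quantifier cannot escape the adjunct.
There is no licit LF on which *fewer than four violinists* c-commands *at least one lexicographer*.

No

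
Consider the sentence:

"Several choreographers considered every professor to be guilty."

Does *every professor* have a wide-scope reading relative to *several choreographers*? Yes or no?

The ECM infinitive is scope-transparent — *every professor* is free to raise above *several choreographers*.
Ordinary QR to a clause-peripheral position gives the wide-scope LF for the lower DP.
Both orderings are possible: *several choreographers* > *every professor* and *every professor* > *several choreographers*.

Yes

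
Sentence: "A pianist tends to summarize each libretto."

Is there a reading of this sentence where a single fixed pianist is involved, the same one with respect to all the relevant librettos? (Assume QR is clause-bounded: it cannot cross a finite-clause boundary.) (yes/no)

The paraphrase describes the scope ordering *a pianist* > *each libretto*.
Surface scope (*a pianist* > *each libretto*) is always derivable; islands only block QR, not in-situ interpretation.

Yes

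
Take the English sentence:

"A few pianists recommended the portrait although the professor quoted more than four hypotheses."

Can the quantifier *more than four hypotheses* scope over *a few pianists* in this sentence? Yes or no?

*more than four hypotheses* occurs within the adjunct clause *although the professor quoted more than four hypotheses*.
Adjuncts are opaque for quantifier raising; a quantifier in an adjunct stays inside it.
*more than four hypotheses* > *a few pianists* would require crossing that boundary, which is illicit.

No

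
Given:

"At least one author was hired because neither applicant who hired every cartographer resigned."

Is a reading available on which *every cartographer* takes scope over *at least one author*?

*every cartographer* occurs within the relative clause *who hired every cartographer*, which is itself inside the adjunct *because neither applicant who hired every cartographer resigned*.
Nested islands: the RC island is itself inside an adjunct island, so wide scope is doubly excluded.
So the wide-scope reading for *every cartographer* is blocked.

No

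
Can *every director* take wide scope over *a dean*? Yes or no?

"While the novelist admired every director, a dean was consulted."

*every director* is embedded in the adjunct clause *while the novelist admired every director*.
The adjunct-island constraint bars QR out of an adverbial clause.
*every director* > *a dean* would require crossing that boundary, which is illicit.

No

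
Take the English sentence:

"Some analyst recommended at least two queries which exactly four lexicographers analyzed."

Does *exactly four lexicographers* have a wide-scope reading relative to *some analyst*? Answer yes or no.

No

The DP *exactly four lexicographers* is contained in the relative clause *which exactly four lexicographers analyzed* modifying *at least two queries*.
A relative clause is a scope island — quantifier raising cannot cross its boundary.
So the wide-scope reading for *exactly four lexicographers* is blocked.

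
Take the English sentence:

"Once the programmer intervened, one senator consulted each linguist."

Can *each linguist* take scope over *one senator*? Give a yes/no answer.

The adjunct clause does not contain *each linguist*, which is the matrix object.
Ordinary QR to a clause-peripheral position gives the wide-scope LF for the lower DP.

Yes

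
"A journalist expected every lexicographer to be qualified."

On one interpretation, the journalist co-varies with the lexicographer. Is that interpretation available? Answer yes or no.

The paraphrase describes the scope ordering *every lexicographer* > *a journalist*.
ECM infinitives lack a CP barrier, so *every lexicographer* can QR over the matrix subject *a journalist*.
QR within a single clause is free, so the lower quantifier may take scope over the higher one.

Yes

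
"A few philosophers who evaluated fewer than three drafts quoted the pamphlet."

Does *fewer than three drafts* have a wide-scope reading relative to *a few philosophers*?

*fewer than three drafts* sits inside the relative clause *who evaluated fewer than three drafts*.
Quantifiers inside a relative clause are trapped there; the RC boundary blocks QR.
Hence only narrow scope for *fewer than three drafts* (under *a few philosophers*) survives.

No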